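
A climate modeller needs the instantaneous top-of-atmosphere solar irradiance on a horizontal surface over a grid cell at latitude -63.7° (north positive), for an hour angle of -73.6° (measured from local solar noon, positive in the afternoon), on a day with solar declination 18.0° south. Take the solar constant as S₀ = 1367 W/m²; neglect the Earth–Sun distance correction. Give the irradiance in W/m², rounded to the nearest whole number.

541 W/m²

With φ = -63.7°, δ = -18.0°, H = -73.60°: sin φ sin δ = 0.2770, cos φ cos δ cos H = 0.1190, so cos θ_z = 0.3960.
Top-of-atmosphere irradiance = S₀ cos θ_z = 1367 × 0.3960 = 541.33 W/m².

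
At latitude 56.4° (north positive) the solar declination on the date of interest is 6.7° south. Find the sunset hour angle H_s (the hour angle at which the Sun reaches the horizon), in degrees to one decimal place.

The sunset hour angle satisfies cos H_s = −tan φ tan δ = 0.1768, giving H_s = 79.82°.

79.8°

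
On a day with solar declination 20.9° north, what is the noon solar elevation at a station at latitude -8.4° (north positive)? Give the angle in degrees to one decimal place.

At local solar noon the hour angle is zero, so the elevation is 90° − |φ − δ| = 90° − |-8.4° − (20.9°)| = 90° − 29.3° = 60.7°.

60.7°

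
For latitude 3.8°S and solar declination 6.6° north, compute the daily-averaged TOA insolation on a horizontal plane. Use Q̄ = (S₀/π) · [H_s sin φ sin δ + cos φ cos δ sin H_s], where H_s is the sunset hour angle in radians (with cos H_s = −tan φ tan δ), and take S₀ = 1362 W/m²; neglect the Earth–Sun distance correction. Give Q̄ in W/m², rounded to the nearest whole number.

cos H_s = −tan(-3.8°) · tan(6.6°) = 0.0077, so H_s = arccos(0.0077) = 89.56°. In radians, H_s = 1.5631.
H_s sin φ sin δ = 1.5631 × -0.0663 × 0.1149 = -0.0119.
cos φ cos δ sin H_s = 0.9978 × 0.9934 × 1.0000 = 0.9912.
Q̄ = (1362/π) × (-0.0119 + 0.9912) = 433.54 × 0.9793 = 424.57 W/m².

425 W/m²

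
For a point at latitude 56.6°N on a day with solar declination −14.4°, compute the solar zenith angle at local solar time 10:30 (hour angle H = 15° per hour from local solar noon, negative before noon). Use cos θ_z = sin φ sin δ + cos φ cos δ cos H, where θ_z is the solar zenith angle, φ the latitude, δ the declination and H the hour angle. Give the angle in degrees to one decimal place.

Hour angle H = 15° × (10.5 − 12) = -22.50°.
With φ = 56.6°, δ = -14.4°, H = -22.50°: sin φ sin δ = -0.2076, cos φ cos δ cos H = 0.4926, so cos θ_z = 0.2850.
θ_z = arccos(0.2850) = 73.44°.

73.4°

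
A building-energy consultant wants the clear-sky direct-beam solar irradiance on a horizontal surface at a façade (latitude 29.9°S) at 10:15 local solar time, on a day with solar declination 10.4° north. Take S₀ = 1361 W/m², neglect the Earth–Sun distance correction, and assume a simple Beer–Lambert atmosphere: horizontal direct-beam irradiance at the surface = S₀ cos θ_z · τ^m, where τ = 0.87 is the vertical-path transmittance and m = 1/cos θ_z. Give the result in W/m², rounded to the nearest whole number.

Hour angle H = 15° × (10.25 − 12) = -26.25°.
With φ = -29.9°, δ = 10.4°, H = -26.25°: sin φ sin δ = -0.0900, cos φ cos δ cos H = 0.7647, so cos θ_z = 0.6747.
Air mass m = 1/cos θ_z = 1/0.6747 = 1.482; τ^m = 0.87^1.482 = 0.8135.
Surface direct beam = 1361 × 0.6747 × 0.8135 = 747.01 W/m².

747 W/m²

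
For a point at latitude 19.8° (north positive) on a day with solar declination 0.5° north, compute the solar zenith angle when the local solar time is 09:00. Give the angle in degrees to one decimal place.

48.1°

Hour angle H = 15° × (9 − 12) = -45.00°.
cos θ_z = sin(19.8°) sin(0.5°) + cos(19.8°) cos(0.5°) cos(-45.00°) = 0.0030 + 0.6653 = 0.6683.
θ_z = arccos(0.6683) = 48.06°.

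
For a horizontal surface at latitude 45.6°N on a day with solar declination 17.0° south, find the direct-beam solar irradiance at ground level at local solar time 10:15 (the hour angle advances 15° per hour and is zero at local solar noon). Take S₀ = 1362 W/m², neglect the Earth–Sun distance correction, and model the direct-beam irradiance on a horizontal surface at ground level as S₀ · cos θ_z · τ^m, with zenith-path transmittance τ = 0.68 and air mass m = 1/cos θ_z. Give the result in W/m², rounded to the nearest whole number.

Hour angle H = 15° × (10.25 − 12) = -26.25°.
cos θ_z = sin(45.6°) sin(-17.0°) + cos(45.6°) cos(-17.0°) cos(-26.25°) = -0.2089 + 0.6001 = 0.3912.
Air mass m = 1/cos θ_z = 1/0.3912 = 2.556; τ^m = 0.68^2.556 = 0.3732.
Surface direct beam = 1362 × 0.3912 × 0.3732 = 198.85 W/m².

199 W/m²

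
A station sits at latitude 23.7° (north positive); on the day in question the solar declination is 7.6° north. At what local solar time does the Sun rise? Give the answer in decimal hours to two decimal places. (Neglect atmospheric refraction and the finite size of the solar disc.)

The sunset hour angle satisfies cos H_s = −tan φ tan δ = -0.0586, giving H_s = 93.36°.
Sunrise is at 12 − H_s/15 = 12 − 6.224 = 5.776 h local solar time.

5.78 h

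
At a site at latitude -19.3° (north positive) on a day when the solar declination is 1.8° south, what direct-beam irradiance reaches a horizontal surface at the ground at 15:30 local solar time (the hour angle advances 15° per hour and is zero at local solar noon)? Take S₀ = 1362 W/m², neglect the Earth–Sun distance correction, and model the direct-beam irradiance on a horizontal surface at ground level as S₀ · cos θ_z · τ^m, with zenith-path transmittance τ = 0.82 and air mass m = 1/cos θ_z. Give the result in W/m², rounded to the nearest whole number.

567 W/m²

Hour angle H = 15° × (15.5 − 12) = 52.50°.
With φ = -19.3°, δ = -1.8°, H = 52.50°: sin φ sin δ = 0.0104, cos φ cos δ cos H = 0.5743, so cos θ_z = 0.5847.
Air mass m = 1/cos θ_z = 1/0.5847 = 1.710; τ^m = 0.82^1.710 = 0.7122.
Surface direct beam = 1362 × 0.5847 × 0.7122 = 567.17 W/m².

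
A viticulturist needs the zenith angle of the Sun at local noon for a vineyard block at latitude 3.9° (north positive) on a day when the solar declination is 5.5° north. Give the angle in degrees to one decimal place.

At local solar noon the hour angle is zero, so the zenith angle is |φ − δ| = |3.9° − (5.5°)| = 1.6°.

1.6°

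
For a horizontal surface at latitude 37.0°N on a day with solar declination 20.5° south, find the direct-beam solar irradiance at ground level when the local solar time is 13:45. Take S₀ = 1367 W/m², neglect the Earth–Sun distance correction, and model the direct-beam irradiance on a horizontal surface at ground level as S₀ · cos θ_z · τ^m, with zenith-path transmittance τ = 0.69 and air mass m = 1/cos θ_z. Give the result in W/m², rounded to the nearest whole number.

Hour angle H = 15° × (13.75 − 12) = 26.25°.
With φ = 37.0°, δ = -20.5°, H = 26.25°: sin φ sin δ = -0.2108, cos φ cos δ cos H = 0.6709, so cos θ_z = 0.4601.
Air mass m = 1/cos θ_z = 1/0.4601 = 2.173; τ^m = 0.69^2.173 = 0.4465.
Surface direct beam = 1367 × 0.4601 × 0.4465 = 280.83 W/m².

281 W/m²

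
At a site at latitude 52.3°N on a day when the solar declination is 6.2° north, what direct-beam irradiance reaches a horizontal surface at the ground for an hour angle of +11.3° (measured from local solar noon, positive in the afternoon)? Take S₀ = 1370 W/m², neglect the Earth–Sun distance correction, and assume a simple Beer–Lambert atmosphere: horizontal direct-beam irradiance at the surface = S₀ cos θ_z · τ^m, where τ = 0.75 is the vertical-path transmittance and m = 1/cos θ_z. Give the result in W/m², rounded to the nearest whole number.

612 W/m²

cos θ_z = sin φ sin δ + cos φ cos δ cos H = (0.7912)(0.1080) + (0.6115)(0.9942)(0.9806) = 0.6816.
Air mass m = 1/cos θ_z = 1/0.6816 = 1.467; τ^m = 0.75^1.467 = 0.6557.
Surface direct beam = 1370 × 0.6816 × 0.6557 = 612.29 W/m².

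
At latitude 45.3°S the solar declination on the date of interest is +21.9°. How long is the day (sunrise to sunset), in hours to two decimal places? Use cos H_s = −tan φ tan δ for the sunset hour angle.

8.80 hours

−tan φ tan δ = −(-1.0105)(0.4020) = 0.4062; H_s = arccos(0.4062) = 66.03°.
Day length = 2 H_s / 15° h⁻¹ = 132.06° / 15 = 8.804 h.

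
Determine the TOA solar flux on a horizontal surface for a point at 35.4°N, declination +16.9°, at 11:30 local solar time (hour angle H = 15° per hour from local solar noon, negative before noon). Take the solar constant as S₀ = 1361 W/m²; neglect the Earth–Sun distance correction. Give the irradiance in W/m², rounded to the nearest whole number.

Hour angle H = 15° × (11.5 − 12) = -7.50°.
With φ = 35.4°, δ = 16.9°, H = -7.50°: sin φ sin δ = 0.1684, cos φ cos δ cos H = 0.7733, so cos θ_z = 0.9417.
Top-of-atmosphere irradiance = S₀ cos θ_z = 1361 × 0.9417 = 1281.65 W/m².

1282 W/m²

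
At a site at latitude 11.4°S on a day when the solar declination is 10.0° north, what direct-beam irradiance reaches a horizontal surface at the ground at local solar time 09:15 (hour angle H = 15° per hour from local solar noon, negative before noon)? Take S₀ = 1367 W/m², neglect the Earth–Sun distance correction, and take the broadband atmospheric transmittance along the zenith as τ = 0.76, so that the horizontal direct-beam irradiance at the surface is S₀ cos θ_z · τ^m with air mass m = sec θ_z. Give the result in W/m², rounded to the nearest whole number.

Hour angle H = 15° × (9.25 − 12) = -41.25°.
With φ = -11.4°, δ = 10.0°, H = -41.25°: sin φ sin δ = -0.0343, cos φ cos δ cos H = 0.7258, so cos θ_z = 0.6915.
Air mass m = 1/cos θ_z = 1/0.6915 = 1.446; τ^m = 0.76^1.446 = 0.6724.
Surface direct beam = 1367 × 0.6915 × 0.6724 = 635.61 W/m².

636 W/m²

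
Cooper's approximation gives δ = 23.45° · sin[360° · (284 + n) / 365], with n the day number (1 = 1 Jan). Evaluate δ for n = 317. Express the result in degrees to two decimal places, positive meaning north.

-18.67°

360 × (284 + 317) / 365 = 592.767°; sin(592.767°) = -0.7962.
δ = 23.45 × -0.7962 = -18.671° ≈ -18.67°.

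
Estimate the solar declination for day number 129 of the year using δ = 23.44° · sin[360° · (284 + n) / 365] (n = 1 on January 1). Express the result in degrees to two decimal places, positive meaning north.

360 × (284 + 129) / 365 = 407.342°; sin(407.342°) = 0.7354.
δ = 23.44 × 0.7354 = 17.238° ≈ +17.24°.

+17.24°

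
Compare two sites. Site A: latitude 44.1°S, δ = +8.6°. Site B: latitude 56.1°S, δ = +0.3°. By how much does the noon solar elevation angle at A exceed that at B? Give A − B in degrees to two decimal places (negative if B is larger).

+3.70°

A: 90° − |-44.1 − (8.6)| = 37.30°.
B: 90° − |-56.1 − (0.3)| = 33.60°.
A − B = 37.30 − 33.60 = 3.70°.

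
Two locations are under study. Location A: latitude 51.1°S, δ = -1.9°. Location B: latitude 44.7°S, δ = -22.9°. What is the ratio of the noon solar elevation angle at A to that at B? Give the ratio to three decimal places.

0.598

A: 90° − |-51.1 − (-1.9)| = 40.80°.
B: 90° − |-44.7 − (-22.9)| = 68.20°.
Ratio A/B = 40.8000 / 68.2000 = 0.5982.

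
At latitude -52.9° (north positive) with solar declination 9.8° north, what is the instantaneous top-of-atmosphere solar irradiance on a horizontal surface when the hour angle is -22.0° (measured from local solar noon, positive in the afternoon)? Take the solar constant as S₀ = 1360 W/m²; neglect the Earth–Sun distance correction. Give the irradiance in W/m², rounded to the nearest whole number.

With φ = -52.9°, δ = 9.8°, H = -22.00°: sin φ sin δ = -0.1358, cos φ cos δ cos H = 0.5511, so cos θ_z = 0.4153.
Top-of-atmosphere irradiance = S₀ cos θ_z = 1360 × 0.4153 = 564.81 W/m².

565 W/m²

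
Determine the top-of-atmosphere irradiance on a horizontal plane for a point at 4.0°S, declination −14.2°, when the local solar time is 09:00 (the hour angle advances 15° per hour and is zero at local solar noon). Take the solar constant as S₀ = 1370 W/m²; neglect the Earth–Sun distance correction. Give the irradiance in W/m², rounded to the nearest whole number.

Hour angle H = 15° × (9 − 12) = -45.00°.
cos θ_z = sin φ sin δ + cos φ cos δ cos H = (-0.0698)(-0.2453) + (0.9976)(0.9694)(0.7071) = 0.7009.
Top-of-atmosphere irradiance = S₀ cos θ_z = 1370 × 0.7009 = 960.23 W/m².

960 W/m²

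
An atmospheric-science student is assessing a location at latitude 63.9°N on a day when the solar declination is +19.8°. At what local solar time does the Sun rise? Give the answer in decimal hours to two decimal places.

cos H_s = −tan(63.9°) · tan(19.8°) = -0.7349, so H_s = arccos(-0.7349) = 137.30°.
Sunrise is at 12 − H_s/15 = 12 − 9.153 = 2.847 h local solar time.

2.85 h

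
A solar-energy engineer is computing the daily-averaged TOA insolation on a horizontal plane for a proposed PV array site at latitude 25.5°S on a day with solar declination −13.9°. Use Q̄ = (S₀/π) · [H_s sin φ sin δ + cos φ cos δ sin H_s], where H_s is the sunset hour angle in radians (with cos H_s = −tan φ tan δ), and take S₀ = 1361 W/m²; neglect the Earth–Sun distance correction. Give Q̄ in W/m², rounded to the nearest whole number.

453 W/m²

The sunset hour angle satisfies cos H_s = −tan φ tan δ = -0.1180, giving H_s = 96.78°. In radians, H_s = 1.6891.
H_s sin φ sin δ = 1.6891 × -0.4305 × -0.2402 = 0.1747.
cos φ cos δ sin H_s = 0.9026 × 0.9707 × 0.9930 = 0.8700.
Q̄ = (1361/π) × (0.1747 + 0.8700) = 433.22 × 1.0447 = 452.58 W/m².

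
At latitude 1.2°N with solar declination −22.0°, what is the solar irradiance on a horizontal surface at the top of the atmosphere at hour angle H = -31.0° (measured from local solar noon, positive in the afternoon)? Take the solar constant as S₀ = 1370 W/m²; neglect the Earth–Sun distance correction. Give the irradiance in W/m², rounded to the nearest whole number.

1078 W/m²

With φ = 1.2°, δ = -22.0°, H = -31.00°: sin φ sin δ = -0.0078, cos φ cos δ cos H = 0.7946, so cos θ_z = 0.7868.
Top-of-atmosphere irradiance = S₀ cos θ_z = 1370 × 0.7868 = 1077.92 W/m².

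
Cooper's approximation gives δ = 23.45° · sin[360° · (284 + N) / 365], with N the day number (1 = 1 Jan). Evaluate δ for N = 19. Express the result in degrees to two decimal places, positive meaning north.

-20.54°

360 × (284 + 19) / 365 = 298.849°; sin(298.849°) = -0.8759.
δ = 23.45 × -0.8759 = -20.540° ≈ -20.54°.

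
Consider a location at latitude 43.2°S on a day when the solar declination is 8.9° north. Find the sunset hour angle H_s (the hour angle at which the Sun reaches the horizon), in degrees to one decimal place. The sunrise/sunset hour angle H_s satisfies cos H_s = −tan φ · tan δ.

−tan φ tan δ = −(-0.9391)(0.1566) = 0.1471; H_s = arccos(0.1471) = 81.54°.

81.5°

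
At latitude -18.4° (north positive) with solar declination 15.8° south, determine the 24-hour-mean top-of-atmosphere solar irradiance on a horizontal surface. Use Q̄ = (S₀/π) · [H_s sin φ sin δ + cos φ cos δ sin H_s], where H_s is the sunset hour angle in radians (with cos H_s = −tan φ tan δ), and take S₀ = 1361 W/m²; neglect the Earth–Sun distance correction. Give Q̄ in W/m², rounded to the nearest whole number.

−tan φ tan δ = −(-0.3327)(-0.2830) = -0.0942; H_s = arccos(-0.0942) = 95.41°. In radians, H_s = 1.6652.
H_s sin φ sin δ = 1.6652 × -0.3156 × -0.2723 = 0.1431.
cos φ cos δ sin H_s = 0.9489 × 0.9622 × 0.9955 = 0.9089.
Q̄ = (1361/π) × (0.1431 + 0.9089) = 433.22 × 1.0520 = 455.75 W/m².

456 W/m²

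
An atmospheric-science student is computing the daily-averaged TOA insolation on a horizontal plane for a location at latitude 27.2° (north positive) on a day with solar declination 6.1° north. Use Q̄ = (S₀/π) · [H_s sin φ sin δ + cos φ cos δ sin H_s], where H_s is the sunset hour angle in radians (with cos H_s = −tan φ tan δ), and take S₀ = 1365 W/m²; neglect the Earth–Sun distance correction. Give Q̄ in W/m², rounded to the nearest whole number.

418 W/m²

cos H_s = −tan(27.2°) · tan(6.1°) = -0.0549, so H_s = arccos(-0.0549) = 93.15°. In radians, H_s = 1.6258.
H_s sin φ sin δ = 1.6258 × 0.4571 × 0.1063 = 0.0790.
cos φ cos δ sin H_s = 0.8894 × 0.9943 × 0.9985 = 0.8830.
Q̄ = (1365/π) × (0.0790 + 0.8830) = 434.49 × 0.9620 = 417.98 W/m².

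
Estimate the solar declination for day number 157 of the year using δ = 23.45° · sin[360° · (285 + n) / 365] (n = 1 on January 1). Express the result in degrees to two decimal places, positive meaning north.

+22.75°

360 × (285 + 157) / 365 = 435.945°; sin(435.945°) = 0.9701.
δ = 23.45 × 0.9701 = 22.749° ≈ +22.75°.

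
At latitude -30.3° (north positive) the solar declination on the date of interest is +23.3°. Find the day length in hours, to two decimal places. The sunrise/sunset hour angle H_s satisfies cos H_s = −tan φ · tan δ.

−tan φ tan δ = −(-0.5844)(0.4307) = 0.2517; H_s = arccos(0.2517) = 75.42°.
Day length = 2 H_s / 15° h⁻¹ = 150.84° / 15 = 10.056 h.

10.06 hours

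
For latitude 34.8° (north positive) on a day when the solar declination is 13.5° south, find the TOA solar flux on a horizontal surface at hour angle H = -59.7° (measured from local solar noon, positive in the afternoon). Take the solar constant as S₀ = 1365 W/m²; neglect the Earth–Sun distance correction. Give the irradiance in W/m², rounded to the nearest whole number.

cos θ_z = sin φ sin δ + cos φ cos δ cos H = (0.5707)(-0.2334) + (0.8211)(0.9724)(0.5045) = 0.2696.
Top-of-atmosphere irradiance = S₀ cos θ_z = 1365 × 0.2696 = 368.00 W/m².

368 W/m²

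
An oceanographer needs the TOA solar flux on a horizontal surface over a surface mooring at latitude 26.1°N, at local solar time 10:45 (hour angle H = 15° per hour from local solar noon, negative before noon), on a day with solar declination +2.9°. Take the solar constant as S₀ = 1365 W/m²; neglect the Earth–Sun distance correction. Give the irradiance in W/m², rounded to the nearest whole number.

Hour angle H = 15° × (10.75 − 12) = -18.75°.
cos θ_z = sin(26.1°) sin(2.9°) + cos(26.1°) cos(2.9°) cos(-18.75°) = 0.0223 + 0.8493 = 0.8716.
Top-of-atmosphere irradiance = S₀ cos θ_z = 1365 × 0.8716 = 1189.73 W/m².

1190 W/m²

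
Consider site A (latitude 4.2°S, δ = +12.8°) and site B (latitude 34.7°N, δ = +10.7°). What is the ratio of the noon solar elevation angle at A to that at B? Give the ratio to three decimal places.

A: 90° − |-4.2 − (12.8)| = 73.00°.
B: 90° − |34.7 − (10.7)| = 66.00°.
Ratio A/B = 73.0000 / 66.0000 = 1.1061.

1.106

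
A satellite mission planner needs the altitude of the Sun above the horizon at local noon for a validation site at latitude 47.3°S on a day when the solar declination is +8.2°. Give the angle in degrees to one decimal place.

At local solar noon the hour angle is zero, so the elevation is 90° − |φ − δ| = 90° − |-47.3° − (8.2°)| = 90° − 55.5° = 34.5°.

34.5°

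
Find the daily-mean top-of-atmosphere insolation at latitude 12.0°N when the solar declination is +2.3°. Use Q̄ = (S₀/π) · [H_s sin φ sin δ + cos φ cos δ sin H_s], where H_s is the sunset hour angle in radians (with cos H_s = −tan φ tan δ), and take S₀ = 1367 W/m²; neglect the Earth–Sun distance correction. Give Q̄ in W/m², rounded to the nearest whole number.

431 W/m²

cos H_s = −tan(12.0°) · tan(2.3°) = -0.0085, so H_s = arccos(-0.0085) = 90.49°. In radians, H_s = 1.5793.
H_s sin φ sin δ = 1.5793 × 0.2079 × 0.0401 = 0.0132.
cos φ cos δ sin H_s = 0.9781 × 0.9992 × 1.0000 = 0.9773.
Q̄ = (1367/π) × (0.0132 + 0.9773) = 435.13 × 0.9905 = 431.00 W/m².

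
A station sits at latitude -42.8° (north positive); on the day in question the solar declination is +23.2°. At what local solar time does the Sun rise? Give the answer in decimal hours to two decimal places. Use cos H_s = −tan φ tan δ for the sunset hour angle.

The sunset hour angle satisfies cos H_s = −tan φ tan δ = 0.3969, giving H_s = 66.62°.
Sunrise is at 12 − H_s/15 = 12 − 4.441 = 7.559 h local solar time.

7.56 h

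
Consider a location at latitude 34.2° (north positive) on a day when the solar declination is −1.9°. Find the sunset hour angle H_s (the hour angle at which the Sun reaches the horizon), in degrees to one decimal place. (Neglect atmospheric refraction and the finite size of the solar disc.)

88.7°

cos H_s = −tan(34.2°) · tan(-1.9°) = 0.0225, so H_s = arccos(0.0225) = 88.71°.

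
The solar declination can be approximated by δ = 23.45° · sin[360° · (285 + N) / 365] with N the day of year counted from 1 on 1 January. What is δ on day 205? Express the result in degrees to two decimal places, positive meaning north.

360 × (285 + 205) / 365 = 483.288°; sin(483.288°) = 0.8359.
δ = 23.45 × 0.8359 = 19.602° ≈ +19.60°.

+19.60°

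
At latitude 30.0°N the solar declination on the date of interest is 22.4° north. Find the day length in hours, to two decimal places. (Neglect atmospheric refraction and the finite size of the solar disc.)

13.84 hours

cos H_s = −tan(30.0°) · tan(22.4°) = -0.2380, so H_s = arccos(-0.2380) = 103.77°.
Day length = 2 H_s / 15° h⁻¹ = 207.54° / 15 = 13.836 h.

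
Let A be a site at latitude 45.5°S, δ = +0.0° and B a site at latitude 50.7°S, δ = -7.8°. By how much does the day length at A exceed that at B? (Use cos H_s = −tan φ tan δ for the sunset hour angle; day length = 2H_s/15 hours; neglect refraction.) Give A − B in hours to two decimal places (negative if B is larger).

-1.28 h

A: H_s = arccos(−tan -45.5° · tan 0.0°) = 90.00°, so 2H_s/15 = 12.0000 h.
B: H_s = arccos(−tan -50.7° · tan -7.8°) = 99.63°, so 2H_s/15 = 13.2840 h.
A − B = 12.0000 − 13.2840 = -1.2840 h.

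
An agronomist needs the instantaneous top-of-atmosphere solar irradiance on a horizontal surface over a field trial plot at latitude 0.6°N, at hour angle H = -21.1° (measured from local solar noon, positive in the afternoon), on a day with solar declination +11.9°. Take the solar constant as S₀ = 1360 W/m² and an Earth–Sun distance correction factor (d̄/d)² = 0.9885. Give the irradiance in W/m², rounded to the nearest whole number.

1230 W/m²

cos θ_z = sin(0.6°) sin(11.9°) + cos(0.6°) cos(11.9°) cos(-21.10°) = 0.0022 + 0.9129 = 0.9151.
Top-of-atmosphere irradiance = S₀ (d̄/d)² cos θ_z = 1360 × 0.9885 × 0.9151 = 1230.22 W/m².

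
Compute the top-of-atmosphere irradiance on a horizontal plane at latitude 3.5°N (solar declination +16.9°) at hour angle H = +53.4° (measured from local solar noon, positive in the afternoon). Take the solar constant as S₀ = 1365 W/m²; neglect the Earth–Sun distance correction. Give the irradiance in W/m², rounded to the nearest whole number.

cos θ_z = sin φ sin δ + cos φ cos δ cos H = (0.0610)(0.2907) + (0.9981)(0.9568)(0.5962) = 0.5871.
Top-of-atmosphere irradiance = S₀ cos θ_z = 1365 × 0.5871 = 801.39 W/m².

801 W/m²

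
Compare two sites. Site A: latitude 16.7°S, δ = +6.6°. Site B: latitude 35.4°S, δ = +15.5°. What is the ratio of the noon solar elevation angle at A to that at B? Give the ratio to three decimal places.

1.706

A: 90° − |-16.7 − (6.6)| = 66.70°.
B: 90° − |-35.4 − (15.5)| = 39.10°.
Ratio A/B = 66.7000 / 39.1000 = 1.7059.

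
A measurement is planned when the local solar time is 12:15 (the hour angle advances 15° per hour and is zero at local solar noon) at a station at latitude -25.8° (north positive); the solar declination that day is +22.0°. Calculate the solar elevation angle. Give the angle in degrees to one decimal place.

Hour angle H = 15° × (12.25 − 12) = 3.75°.
With φ = -25.8°, δ = 22.0°, H = 3.75°: sin φ sin δ = -0.1630, cos φ cos δ cos H = 0.8330, so cos θ_z = 0.6700.
θ_z = arccos(0.6700) = 47.93°, so the elevation is 90° − 47.93° = 42.07°.

42.1°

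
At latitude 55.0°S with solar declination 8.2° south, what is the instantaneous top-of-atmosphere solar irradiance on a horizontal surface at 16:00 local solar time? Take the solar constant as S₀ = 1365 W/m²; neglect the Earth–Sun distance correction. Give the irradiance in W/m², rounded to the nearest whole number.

547 W/m²

Hour angle H = 15° × (16 − 12) = 60.00°.
cos θ_z = sin φ sin δ + cos φ cos δ cos H = (-0.8192)(-0.1426) + (0.5736)(0.9898)(0.5000) = 0.4007.
Top-of-atmosphere irradiance = S₀ cos θ_z = 1365 × 0.4007 = 546.96 W/m².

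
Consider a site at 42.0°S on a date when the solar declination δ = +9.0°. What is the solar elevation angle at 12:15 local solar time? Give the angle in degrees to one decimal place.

38.9°

Hour angle H = 15° × (12.25 − 12) = 3.75°.
With φ = -42.0°, δ = 9.0°, H = 3.75°: sin φ sin δ = -0.1047, cos φ cos δ cos H = 0.7324, so cos θ_z = 0.6277.
θ_z = arccos(0.6277) = 51.12°, so the elevation is 90° − 51.12° = 38.88°.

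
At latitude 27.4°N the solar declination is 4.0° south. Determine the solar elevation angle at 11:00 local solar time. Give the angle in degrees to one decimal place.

55.4°

Hour angle H = 15° × (11 − 12) = -15.00°.
With φ = 27.4°, δ = -4.0°, H = -15.00°: sin φ sin δ = -0.0321, cos φ cos δ cos H = 0.8555, so cos θ_z = 0.8234.
θ_z = arccos(0.8234) = 34.57°, so the elevation is 90° − 34.57° = 55.43°.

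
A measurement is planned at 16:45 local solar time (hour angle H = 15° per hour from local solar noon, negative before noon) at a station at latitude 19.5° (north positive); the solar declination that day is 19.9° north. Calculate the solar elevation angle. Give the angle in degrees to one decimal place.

Hour angle H = 15° × (16.75 − 12) = 71.25°.
With φ = 19.5°, δ = 19.9°, H = 71.25°: sin φ sin δ = 0.1136, cos φ cos δ cos H = 0.2849, so cos θ_z = 0.3985.
θ_z = arccos(0.3985) = 66.52°, so the elevation is 90° − 66.52° = 23.48°.

23.5°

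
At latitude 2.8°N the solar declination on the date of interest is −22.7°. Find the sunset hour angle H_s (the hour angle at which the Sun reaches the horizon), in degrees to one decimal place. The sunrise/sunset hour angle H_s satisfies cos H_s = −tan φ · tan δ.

88.8°

cos H_s = −tan(2.8°) · tan(-22.7°) = 0.0205, so H_s = arccos(0.0205) = 88.83°.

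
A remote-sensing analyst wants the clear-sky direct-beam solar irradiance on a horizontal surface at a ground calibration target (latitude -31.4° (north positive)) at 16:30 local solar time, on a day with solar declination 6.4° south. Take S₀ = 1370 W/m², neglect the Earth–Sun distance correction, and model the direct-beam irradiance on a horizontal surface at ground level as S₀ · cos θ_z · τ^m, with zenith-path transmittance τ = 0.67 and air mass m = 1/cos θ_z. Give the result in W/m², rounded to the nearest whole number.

Hour angle H = 15° × (16.5 − 12) = 67.50°.
cos θ_z = sin(-31.4°) sin(-6.4°) + cos(-31.4°) cos(-6.4°) cos(67.50°) = 0.0581 + 0.3246 = 0.3827.
Air mass m = 1/cos θ_z = 1/0.3827 = 2.613; τ^m = 0.67^2.613 = 0.3512.
Surface direct beam = 1370 × 0.3827 × 0.3512 = 184.13 W/m².

184 W/m²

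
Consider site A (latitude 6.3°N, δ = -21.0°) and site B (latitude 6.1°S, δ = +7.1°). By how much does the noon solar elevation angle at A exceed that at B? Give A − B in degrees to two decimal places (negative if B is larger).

-14.10°

A: 90° − |6.3 − (-21.0)| = 62.70°.
B: 90° − |-6.1 − (7.1)| = 76.80°.
A − B = 62.70 − 76.80 = -14.10°.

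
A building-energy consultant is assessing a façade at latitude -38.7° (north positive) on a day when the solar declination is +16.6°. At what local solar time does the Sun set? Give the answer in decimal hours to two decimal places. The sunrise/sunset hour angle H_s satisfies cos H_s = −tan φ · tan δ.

17.08 h

The sunset hour angle satisfies cos H_s = −tan φ tan δ = 0.2388, giving H_s = 76.18°.
Sunset is at 12 + H_s/15 = 12 + 5.079 = 17.079 h local solar time.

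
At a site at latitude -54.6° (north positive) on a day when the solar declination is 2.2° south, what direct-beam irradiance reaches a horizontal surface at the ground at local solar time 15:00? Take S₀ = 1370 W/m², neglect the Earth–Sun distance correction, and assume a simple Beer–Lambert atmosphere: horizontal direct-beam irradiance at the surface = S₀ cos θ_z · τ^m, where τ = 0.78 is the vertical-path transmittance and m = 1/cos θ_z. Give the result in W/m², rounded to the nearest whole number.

343 W/m²

Hour angle H = 15° × (15 − 12) = 45.00°.
cos θ_z = sin φ sin δ + cos φ cos δ cos H = (-0.8151)(-0.0384) + (0.5793)(0.9993)(0.7071) = 0.4406.
Air mass m = 1/cos θ_z = 1/0.4406 = 2.270; τ^m = 0.78^2.270 = 0.5689.
Surface direct beam = 1370 × 0.4406 × 0.5689 = 343.40 W/m².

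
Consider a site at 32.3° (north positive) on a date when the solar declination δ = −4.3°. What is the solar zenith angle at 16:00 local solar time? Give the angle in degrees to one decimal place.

67.6°

Hour angle H = 15° × (16 − 12) = 60.00°.
cos θ_z = sin(32.3°) sin(-4.3°) + cos(32.3°) cos(-4.3°) cos(60.00°) = -0.0401 + 0.4214 = 0.3813.
θ_z = arccos(0.3813) = 67.59°.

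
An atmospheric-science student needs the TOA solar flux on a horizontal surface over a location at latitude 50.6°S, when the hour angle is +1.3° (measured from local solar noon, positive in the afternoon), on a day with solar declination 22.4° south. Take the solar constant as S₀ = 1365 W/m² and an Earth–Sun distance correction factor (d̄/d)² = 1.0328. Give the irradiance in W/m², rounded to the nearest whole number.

With φ = -50.6°, δ = -22.4°, H = 1.30°: sin φ sin δ = 0.2945, cos φ cos δ cos H = 0.5867, so cos θ_z = 0.8812.
Top-of-atmosphere irradiance = S₀ (d̄/d)² cos θ_z = 1365 × 1.0328 × 0.8812 = 1242.29 W/m².

1242 W/m²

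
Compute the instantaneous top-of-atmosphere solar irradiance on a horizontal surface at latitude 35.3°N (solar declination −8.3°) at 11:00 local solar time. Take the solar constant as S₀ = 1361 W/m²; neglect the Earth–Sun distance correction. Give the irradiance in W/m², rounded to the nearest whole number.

948 W/m²

Hour angle H = 15° × (11 − 12) = -15.00°.
cos θ_z = sin φ sin δ + cos φ cos δ cos H = (0.5779)(-0.1444) + (0.8161)(0.9895)(0.9659) = 0.6965.
Top-of-atmosphere irradiance = S₀ cos θ_z = 1361 × 0.6965 = 947.94 W/m².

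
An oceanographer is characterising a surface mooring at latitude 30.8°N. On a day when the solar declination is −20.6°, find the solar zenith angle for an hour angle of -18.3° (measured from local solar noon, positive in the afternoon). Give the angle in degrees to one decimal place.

With φ = 30.8°, δ = -20.6°, H = -18.30°: sin φ sin δ = -0.1802, cos φ cos δ cos H = 0.7634, so cos θ_z = 0.5832.
θ_z = arccos(0.5832) = 54.32°.

54.3°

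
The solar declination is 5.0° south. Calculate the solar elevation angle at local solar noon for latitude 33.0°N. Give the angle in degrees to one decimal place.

52.0°

At local solar noon the hour angle is zero, so the elevation is 90° − |φ − δ| = 90° − |33.0° − (-5.0°)| = 90° − 38.0° = 52.0°.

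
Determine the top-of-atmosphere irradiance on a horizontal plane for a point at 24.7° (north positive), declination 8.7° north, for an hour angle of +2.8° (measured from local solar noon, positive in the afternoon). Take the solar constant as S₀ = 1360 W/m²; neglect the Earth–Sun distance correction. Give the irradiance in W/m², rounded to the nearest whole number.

cos θ_z = sin(24.7°) sin(8.7°) + cos(24.7°) cos(8.7°) cos(2.80°) = 0.0632 + 0.8970 = 0.9602.
Top-of-atmosphere irradiance = S₀ cos θ_z = 1360 × 0.9602 = 1305.87 W/m².

1306 W/m²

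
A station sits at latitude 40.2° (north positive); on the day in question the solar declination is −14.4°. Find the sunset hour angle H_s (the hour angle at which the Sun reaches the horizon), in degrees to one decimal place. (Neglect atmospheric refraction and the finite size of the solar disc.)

cos H_s = −tan(40.2°) · tan(-14.4°) = 0.2170, so H_s = arccos(0.2170) = 77.47°.

77.5°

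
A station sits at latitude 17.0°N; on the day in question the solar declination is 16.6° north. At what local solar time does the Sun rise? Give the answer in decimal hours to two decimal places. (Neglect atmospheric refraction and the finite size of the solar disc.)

−tan φ tan δ = −(0.3057)(0.2981) = -0.0911; H_s = arccos(-0.0911) = 95.23°.
Sunrise is at 12 − H_s/15 = 12 − 6.349 = 5.651 h local solar time.

5.65 h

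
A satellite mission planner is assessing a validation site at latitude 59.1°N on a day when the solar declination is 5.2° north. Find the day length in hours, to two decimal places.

cos H_s = −tan(59.1°) · tan(5.2°) = -0.1521, so H_s = arccos(-0.1521) = 98.75°.
Day length = 2 H_s / 15° h⁻¹ = 197.50° / 15 = 13.167 h.

13.17 hours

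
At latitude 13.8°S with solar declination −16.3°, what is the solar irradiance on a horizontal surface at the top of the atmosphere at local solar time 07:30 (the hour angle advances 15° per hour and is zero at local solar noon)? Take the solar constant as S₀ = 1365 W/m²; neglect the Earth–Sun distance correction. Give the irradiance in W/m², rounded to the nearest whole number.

Hour angle H = 15° × (7.5 − 12) = -67.50°.
cos θ_z = sin φ sin δ + cos φ cos δ cos H = (-0.2385)(-0.2807) + (0.9711)(0.9598)(0.3827) = 0.4236.
Top-of-atmosphere irradiance = S₀ cos θ_z = 1365 × 0.4236 = 578.21 W/m².

578 W/m²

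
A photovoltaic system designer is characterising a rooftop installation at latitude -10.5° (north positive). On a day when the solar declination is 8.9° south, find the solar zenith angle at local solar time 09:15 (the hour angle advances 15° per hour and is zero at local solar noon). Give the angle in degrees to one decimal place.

40.7°

Hour angle H = 15° × (9.25 − 12) = -41.25°.
With φ = -10.5°, δ = -8.9°, H = -41.25°: sin φ sin δ = 0.0282, cos φ cos δ cos H = 0.7303, so cos θ_z = 0.7585.
θ_z = arccos(0.7585) = 40.67°.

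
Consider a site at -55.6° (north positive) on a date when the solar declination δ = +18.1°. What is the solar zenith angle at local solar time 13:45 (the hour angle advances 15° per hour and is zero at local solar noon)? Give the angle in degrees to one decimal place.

Hour angle H = 15° × (13.75 − 12) = 26.25°.
cos θ_z = sin(-55.6°) sin(18.1°) + cos(-55.6°) cos(18.1°) cos(26.25°) = -0.2563 + 0.4816 = 0.2253.
θ_z = arccos(0.2253) = 76.98°.

77.0°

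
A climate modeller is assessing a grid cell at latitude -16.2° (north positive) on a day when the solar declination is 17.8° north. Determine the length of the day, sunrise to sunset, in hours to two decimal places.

11.29 hours

−tan φ tan δ = −(-0.2905)(0.3211) = 0.0933; H_s = arccos(0.0933) = 84.65°.
Day length = 2 H_s / 15° h⁻¹ = 169.30° / 15 = 11.287 h.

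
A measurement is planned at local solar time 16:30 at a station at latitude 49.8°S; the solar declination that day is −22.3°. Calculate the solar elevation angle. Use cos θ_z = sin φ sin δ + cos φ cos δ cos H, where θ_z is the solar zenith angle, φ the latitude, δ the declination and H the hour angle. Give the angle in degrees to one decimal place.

Hour angle H = 15° × (16.5 − 12) = 67.50°.
cos θ_z = sin φ sin δ + cos φ cos δ cos H = (-0.7638)(-0.3795) + (0.6455)(0.9252)(0.3827) = 0.5184.
θ_z = arccos(0.5184) = 58.78°, so the elevation is 90° − 58.78° = 31.22°.

31.2°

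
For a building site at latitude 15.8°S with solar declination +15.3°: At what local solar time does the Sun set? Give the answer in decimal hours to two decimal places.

17.70 h

The sunset hour angle satisfies cos H_s = −tan φ tan δ = 0.0774, giving H_s = 85.56°.
Sunset is at 12 + H_s/15 = 12 + 5.704 = 17.704 h local solar time.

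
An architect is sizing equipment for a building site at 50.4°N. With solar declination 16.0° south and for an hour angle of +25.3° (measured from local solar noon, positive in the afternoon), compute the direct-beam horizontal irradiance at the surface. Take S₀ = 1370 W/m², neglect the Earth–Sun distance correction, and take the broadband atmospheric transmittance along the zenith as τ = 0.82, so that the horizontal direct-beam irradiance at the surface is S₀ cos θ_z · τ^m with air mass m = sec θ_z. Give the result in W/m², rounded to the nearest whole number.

262 W/m²

With φ = 50.4°, δ = -16.0°, H = 25.30°: sin φ sin δ = -0.2124, cos φ cos δ cos H = 0.5540, so cos θ_z = 0.3416.
Air mass m = 1/cos θ_z = 1/0.3416 = 2.927; τ^m = 0.82^2.927 = 0.5594.
Surface direct beam = 1370 × 0.3416 × 0.5594 = 261.79 W/m².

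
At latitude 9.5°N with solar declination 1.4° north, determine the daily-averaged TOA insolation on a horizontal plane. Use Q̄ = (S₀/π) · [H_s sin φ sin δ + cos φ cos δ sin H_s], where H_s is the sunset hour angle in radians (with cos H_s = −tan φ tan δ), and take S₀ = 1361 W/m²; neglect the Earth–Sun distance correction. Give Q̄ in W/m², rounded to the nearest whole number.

−tan φ tan δ = −(0.1673)(0.0244) = -0.0041; H_s = arccos(-0.0041) = 90.23°. In radians, H_s = 1.5748.
H_s sin φ sin δ = 1.5748 × 0.1650 × 0.0244 = 0.0063.
cos φ cos δ sin H_s = 0.9863 × 0.9997 × 1.0000 = 0.9860.
Q̄ = (1361/π) × (0.0063 + 0.9860) = 433.22 × 0.9923 = 429.88 W/m².

430 W/m²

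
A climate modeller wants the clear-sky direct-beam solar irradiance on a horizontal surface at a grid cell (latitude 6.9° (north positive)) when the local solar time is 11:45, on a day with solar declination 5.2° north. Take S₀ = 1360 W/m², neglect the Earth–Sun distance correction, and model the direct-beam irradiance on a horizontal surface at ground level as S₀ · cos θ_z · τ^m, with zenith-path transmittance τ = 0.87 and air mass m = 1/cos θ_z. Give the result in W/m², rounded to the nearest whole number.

Hour angle H = 15° × (11.75 − 12) = -3.75°.
cos θ_z = sin(6.9°) sin(5.2°) + cos(6.9°) cos(5.2°) cos(-3.75°) = 0.0109 + 0.9866 = 0.9975.
Air mass m = 1/cos θ_z = 1/0.9975 = 1.003; τ^m = 0.87^1.003 = 0.8696.
Surface direct beam = 1360 × 0.9975 × 0.8696 = 1179.70 W/m².

1180 W/m²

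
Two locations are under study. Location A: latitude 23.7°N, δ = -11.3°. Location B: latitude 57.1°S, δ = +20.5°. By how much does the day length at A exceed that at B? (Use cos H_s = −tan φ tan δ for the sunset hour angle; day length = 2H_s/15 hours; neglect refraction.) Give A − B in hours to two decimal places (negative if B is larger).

A: H_s = arccos(−tan 23.7° · tan -11.3°) = 84.97°, so 2H_s/15 = 11.3293 h.
B: H_s = arccos(−tan -57.1° · tan 20.5°) = 54.69°, so 2H_s/15 = 7.2920 h.
A − B = 11.3293 − 7.2920 = 4.0373 h.

+4.04 h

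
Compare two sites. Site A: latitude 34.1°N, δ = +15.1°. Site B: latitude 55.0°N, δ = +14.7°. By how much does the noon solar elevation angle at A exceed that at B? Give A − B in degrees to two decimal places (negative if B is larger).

+21.30°

A: 90° − |34.1 − (15.1)| = 71.00°.
B: 90° − |55.0 − (14.7)| = 49.70°.
A − B = 71.00 − 49.70 = 21.30°.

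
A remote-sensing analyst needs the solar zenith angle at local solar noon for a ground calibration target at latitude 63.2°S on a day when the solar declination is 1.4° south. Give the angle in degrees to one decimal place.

At local solar noon the hour angle is zero, so the zenith angle is |φ − δ| = |-63.2° − (-1.4°)| = 61.8°.

61.8°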